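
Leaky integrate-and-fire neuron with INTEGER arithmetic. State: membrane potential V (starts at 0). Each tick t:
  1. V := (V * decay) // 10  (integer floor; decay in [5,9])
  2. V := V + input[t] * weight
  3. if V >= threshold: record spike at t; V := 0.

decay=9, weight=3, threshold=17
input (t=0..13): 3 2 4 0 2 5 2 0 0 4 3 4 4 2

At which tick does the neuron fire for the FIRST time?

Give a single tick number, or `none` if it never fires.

Answer: 2

Derivation:
t=0: input=3 -> V=9
t=1: input=2 -> V=14
t=2: input=4 -> V=0 FIRE
t=3: input=0 -> V=0
t=4: input=2 -> V=6
t=5: input=5 -> V=0 FIRE
t=6: input=2 -> V=6
t=7: input=0 -> V=5
t=8: input=0 -> V=4
t=9: input=4 -> V=15
t=10: input=3 -> V=0 FIRE
t=11: input=4 -> V=12
t=12: input=4 -> V=0 FIRE
t=13: input=2 -> V=6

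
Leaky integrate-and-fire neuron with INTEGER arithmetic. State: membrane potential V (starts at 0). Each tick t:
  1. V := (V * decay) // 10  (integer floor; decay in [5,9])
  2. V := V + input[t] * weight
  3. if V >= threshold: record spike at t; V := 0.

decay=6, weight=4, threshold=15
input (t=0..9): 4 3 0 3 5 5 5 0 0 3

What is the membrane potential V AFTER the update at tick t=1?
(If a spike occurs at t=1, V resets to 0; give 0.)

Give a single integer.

Answer: 12

Derivation:
t=0: input=4 -> V=0 FIRE
t=1: input=3 -> V=12
t=2: input=0 -> V=7
t=3: input=3 -> V=0 FIRE
t=4: input=5 -> V=0 FIRE
t=5: input=5 -> V=0 FIRE
t=6: input=5 -> V=0 FIRE
t=7: input=0 -> V=0
t=8: input=0 -> V=0
t=9: input=3 -> V=12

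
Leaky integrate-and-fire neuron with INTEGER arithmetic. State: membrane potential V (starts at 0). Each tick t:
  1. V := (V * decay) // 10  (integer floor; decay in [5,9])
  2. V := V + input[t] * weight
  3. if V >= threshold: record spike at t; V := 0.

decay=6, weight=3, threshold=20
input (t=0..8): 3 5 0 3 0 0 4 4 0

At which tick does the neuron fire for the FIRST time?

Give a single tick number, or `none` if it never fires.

t=0: input=3 -> V=9
t=1: input=5 -> V=0 FIRE
t=2: input=0 -> V=0
t=3: input=3 -> V=9
t=4: input=0 -> V=5
t=5: input=0 -> V=3
t=6: input=4 -> V=13
t=7: input=4 -> V=19
t=8: input=0 -> V=11

Answer: 1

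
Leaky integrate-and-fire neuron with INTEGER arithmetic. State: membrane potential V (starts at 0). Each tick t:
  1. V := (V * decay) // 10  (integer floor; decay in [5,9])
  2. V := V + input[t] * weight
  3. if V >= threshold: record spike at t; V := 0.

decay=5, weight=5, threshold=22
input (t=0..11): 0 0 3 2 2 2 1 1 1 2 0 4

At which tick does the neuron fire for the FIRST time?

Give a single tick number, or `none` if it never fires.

t=0: input=0 -> V=0
t=1: input=0 -> V=0
t=2: input=3 -> V=15
t=3: input=2 -> V=17
t=4: input=2 -> V=18
t=5: input=2 -> V=19
t=6: input=1 -> V=14
t=7: input=1 -> V=12
t=8: input=1 -> V=11
t=9: input=2 -> V=15
t=10: input=0 -> V=7
t=11: input=4 -> V=0 FIRE

Answer: 11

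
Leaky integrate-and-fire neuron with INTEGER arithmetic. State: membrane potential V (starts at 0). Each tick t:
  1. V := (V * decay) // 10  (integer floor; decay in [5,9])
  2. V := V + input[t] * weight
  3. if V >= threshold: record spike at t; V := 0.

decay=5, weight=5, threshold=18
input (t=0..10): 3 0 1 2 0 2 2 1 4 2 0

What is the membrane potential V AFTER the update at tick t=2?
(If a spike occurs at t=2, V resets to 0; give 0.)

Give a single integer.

Answer: 8

Derivation:
t=0: input=3 -> V=15
t=1: input=0 -> V=7
t=2: input=1 -> V=8
t=3: input=2 -> V=14
t=4: input=0 -> V=7
t=5: input=2 -> V=13
t=6: input=2 -> V=16
t=7: input=1 -> V=13
t=8: input=4 -> V=0 FIRE
t=9: input=2 -> V=10
t=10: input=0 -> V=5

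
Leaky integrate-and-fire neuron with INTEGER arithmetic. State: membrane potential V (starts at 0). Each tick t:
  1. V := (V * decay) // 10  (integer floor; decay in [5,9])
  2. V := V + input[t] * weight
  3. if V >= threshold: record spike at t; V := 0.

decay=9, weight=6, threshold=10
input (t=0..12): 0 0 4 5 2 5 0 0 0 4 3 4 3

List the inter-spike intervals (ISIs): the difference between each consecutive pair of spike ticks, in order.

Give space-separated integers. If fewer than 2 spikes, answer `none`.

Answer: 1 1 1 4 1 1 1

Derivation:
t=0: input=0 -> V=0
t=1: input=0 -> V=0
t=2: input=4 -> V=0 FIRE
t=3: input=5 -> V=0 FIRE
t=4: input=2 -> V=0 FIRE
t=5: input=5 -> V=0 FIRE
t=6: input=0 -> V=0
t=7: input=0 -> V=0
t=8: input=0 -> V=0
t=9: input=4 -> V=0 FIRE
t=10: input=3 -> V=0 FIRE
t=11: input=4 -> V=0 FIRE
t=12: input=3 -> V=0 FIRE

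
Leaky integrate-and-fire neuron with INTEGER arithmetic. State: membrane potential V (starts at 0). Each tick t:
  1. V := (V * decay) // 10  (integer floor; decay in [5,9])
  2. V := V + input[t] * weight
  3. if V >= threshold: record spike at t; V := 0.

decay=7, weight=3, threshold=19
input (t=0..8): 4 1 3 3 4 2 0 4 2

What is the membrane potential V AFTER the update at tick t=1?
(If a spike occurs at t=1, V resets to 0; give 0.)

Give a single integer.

t=0: input=4 -> V=12
t=1: input=1 -> V=11
t=2: input=3 -> V=16
t=3: input=3 -> V=0 FIRE
t=4: input=4 -> V=12
t=5: input=2 -> V=14
t=6: input=0 -> V=9
t=7: input=4 -> V=18
t=8: input=2 -> V=18

Answer: 11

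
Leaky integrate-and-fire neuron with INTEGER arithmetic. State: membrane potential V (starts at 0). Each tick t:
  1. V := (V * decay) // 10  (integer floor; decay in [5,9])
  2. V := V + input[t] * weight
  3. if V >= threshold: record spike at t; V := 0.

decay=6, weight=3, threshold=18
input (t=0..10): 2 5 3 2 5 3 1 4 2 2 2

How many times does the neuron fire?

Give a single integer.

t=0: input=2 -> V=6
t=1: input=5 -> V=0 FIRE
t=2: input=3 -> V=9
t=3: input=2 -> V=11
t=4: input=5 -> V=0 FIRE
t=5: input=3 -> V=9
t=6: input=1 -> V=8
t=7: input=4 -> V=16
t=8: input=2 -> V=15
t=9: input=2 -> V=15
t=10: input=2 -> V=15

Answer: 2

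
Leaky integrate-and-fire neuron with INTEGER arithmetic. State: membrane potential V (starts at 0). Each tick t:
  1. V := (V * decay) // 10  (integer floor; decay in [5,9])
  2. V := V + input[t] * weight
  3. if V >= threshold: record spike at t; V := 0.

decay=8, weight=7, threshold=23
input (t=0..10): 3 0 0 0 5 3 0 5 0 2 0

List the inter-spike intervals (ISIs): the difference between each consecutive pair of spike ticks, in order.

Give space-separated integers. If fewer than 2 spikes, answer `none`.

Answer: 3

Derivation:
t=0: input=3 -> V=21
t=1: input=0 -> V=16
t=2: input=0 -> V=12
t=3: input=0 -> V=9
t=4: input=5 -> V=0 FIRE
t=5: input=3 -> V=21
t=6: input=0 -> V=16
t=7: input=5 -> V=0 FIRE
t=8: input=0 -> V=0
t=9: input=2 -> V=14
t=10: input=0 -> V=11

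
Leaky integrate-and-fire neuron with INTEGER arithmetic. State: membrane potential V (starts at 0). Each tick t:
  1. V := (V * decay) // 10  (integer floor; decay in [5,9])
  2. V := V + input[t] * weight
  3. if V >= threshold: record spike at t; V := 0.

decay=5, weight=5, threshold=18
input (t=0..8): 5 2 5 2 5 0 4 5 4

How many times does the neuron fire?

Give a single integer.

t=0: input=5 -> V=0 FIRE
t=1: input=2 -> V=10
t=2: input=5 -> V=0 FIRE
t=3: input=2 -> V=10
t=4: input=5 -> V=0 FIRE
t=5: input=0 -> V=0
t=6: input=4 -> V=0 FIRE
t=7: input=5 -> V=0 FIRE
t=8: input=4 -> V=0 FIRE

Answer: 6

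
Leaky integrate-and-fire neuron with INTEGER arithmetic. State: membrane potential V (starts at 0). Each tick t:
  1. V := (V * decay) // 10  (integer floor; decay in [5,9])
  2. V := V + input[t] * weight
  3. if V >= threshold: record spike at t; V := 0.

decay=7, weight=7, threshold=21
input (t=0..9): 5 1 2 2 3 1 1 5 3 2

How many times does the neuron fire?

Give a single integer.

Answer: 5

Derivation:
t=0: input=5 -> V=0 FIRE
t=1: input=1 -> V=7
t=2: input=2 -> V=18
t=3: input=2 -> V=0 FIRE
t=4: input=3 -> V=0 FIRE
t=5: input=1 -> V=7
t=6: input=1 -> V=11
t=7: input=5 -> V=0 FIRE
t=8: input=3 -> V=0 FIRE
t=9: input=2 -> V=14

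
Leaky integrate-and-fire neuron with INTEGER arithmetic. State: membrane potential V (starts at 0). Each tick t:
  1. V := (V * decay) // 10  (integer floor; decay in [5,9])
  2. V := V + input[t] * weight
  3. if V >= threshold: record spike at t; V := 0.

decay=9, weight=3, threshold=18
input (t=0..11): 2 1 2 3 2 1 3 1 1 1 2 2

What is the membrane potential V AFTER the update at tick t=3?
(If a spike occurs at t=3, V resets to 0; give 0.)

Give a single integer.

t=0: input=2 -> V=6
t=1: input=1 -> V=8
t=2: input=2 -> V=13
t=3: input=3 -> V=0 FIRE
t=4: input=2 -> V=6
t=5: input=1 -> V=8
t=6: input=3 -> V=16
t=7: input=1 -> V=17
t=8: input=1 -> V=0 FIRE
t=9: input=1 -> V=3
t=10: input=2 -> V=8
t=11: input=2 -> V=13

Answer: 0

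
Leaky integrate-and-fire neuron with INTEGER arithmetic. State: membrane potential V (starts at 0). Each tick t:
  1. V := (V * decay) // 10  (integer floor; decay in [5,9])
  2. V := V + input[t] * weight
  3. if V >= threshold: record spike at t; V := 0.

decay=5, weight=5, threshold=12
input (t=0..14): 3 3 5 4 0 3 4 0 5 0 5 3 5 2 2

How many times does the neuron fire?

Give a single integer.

t=0: input=3 -> V=0 FIRE
t=1: input=3 -> V=0 FIRE
t=2: input=5 -> V=0 FIRE
t=3: input=4 -> V=0 FIRE
t=4: input=0 -> V=0
t=5: input=3 -> V=0 FIRE
t=6: input=4 -> V=0 FIRE
t=7: input=0 -> V=0
t=8: input=5 -> V=0 FIRE
t=9: input=0 -> V=0
t=10: input=5 -> V=0 FIRE
t=11: input=3 -> V=0 FIRE
t=12: input=5 -> V=0 FIRE
t=13: input=2 -> V=10
t=14: input=2 -> V=0 FIRE

Answer: 11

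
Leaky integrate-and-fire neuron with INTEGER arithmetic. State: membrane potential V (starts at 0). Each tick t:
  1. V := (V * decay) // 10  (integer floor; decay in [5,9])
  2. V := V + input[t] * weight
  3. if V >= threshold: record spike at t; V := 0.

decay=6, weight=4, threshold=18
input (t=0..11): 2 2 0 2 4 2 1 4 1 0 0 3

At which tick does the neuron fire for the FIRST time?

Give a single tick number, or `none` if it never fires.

Answer: 4

Derivation:
t=0: input=2 -> V=8
t=1: input=2 -> V=12
t=2: input=0 -> V=7
t=3: input=2 -> V=12
t=4: input=4 -> V=0 FIRE
t=5: input=2 -> V=8
t=6: input=1 -> V=8
t=7: input=4 -> V=0 FIRE
t=8: input=1 -> V=4
t=9: input=0 -> V=2
t=10: input=0 -> V=1
t=11: input=3 -> V=12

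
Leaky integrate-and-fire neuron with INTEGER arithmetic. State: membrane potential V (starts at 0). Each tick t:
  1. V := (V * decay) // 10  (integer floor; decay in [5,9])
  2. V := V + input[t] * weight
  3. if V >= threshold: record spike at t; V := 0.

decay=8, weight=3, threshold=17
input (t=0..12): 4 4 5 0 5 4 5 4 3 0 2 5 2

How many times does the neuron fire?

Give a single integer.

Answer: 5

Derivation:
t=0: input=4 -> V=12
t=1: input=4 -> V=0 FIRE
t=2: input=5 -> V=15
t=3: input=0 -> V=12
t=4: input=5 -> V=0 FIRE
t=5: input=4 -> V=12
t=6: input=5 -> V=0 FIRE
t=7: input=4 -> V=12
t=8: input=3 -> V=0 FIRE
t=9: input=0 -> V=0
t=10: input=2 -> V=6
t=11: input=5 -> V=0 FIRE
t=12: input=2 -> V=6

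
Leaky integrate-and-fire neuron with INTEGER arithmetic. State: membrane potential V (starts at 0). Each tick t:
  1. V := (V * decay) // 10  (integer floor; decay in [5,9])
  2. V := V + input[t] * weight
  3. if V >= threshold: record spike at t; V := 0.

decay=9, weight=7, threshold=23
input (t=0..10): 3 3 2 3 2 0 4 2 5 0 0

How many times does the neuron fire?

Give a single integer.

t=0: input=3 -> V=21
t=1: input=3 -> V=0 FIRE
t=2: input=2 -> V=14
t=3: input=3 -> V=0 FIRE
t=4: input=2 -> V=14
t=5: input=0 -> V=12
t=6: input=4 -> V=0 FIRE
t=7: input=2 -> V=14
t=8: input=5 -> V=0 FIRE
t=9: input=0 -> V=0
t=10: input=0 -> V=0

Answer: 4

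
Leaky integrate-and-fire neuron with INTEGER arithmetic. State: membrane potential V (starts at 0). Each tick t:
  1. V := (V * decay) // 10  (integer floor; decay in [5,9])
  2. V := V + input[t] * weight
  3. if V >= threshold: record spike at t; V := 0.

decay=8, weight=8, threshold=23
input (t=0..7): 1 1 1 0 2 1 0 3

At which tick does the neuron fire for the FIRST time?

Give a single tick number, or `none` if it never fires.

t=0: input=1 -> V=8
t=1: input=1 -> V=14
t=2: input=1 -> V=19
t=3: input=0 -> V=15
t=4: input=2 -> V=0 FIRE
t=5: input=1 -> V=8
t=6: input=0 -> V=6
t=7: input=3 -> V=0 FIRE

Answer: 4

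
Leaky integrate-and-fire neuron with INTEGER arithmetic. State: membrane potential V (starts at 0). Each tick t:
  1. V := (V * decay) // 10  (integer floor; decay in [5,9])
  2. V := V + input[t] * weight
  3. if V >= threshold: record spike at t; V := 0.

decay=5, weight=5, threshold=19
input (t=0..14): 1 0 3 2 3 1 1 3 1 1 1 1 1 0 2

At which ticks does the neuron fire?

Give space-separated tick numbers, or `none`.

Answer: 4

Derivation:
t=0: input=1 -> V=5
t=1: input=0 -> V=2
t=2: input=3 -> V=16
t=3: input=2 -> V=18
t=4: input=3 -> V=0 FIRE
t=5: input=1 -> V=5
t=6: input=1 -> V=7
t=7: input=3 -> V=18
t=8: input=1 -> V=14
t=9: input=1 -> V=12
t=10: input=1 -> V=11
t=11: input=1 -> V=10
t=12: input=1 -> V=10
t=13: input=0 -> V=5
t=14: input=2 -> V=12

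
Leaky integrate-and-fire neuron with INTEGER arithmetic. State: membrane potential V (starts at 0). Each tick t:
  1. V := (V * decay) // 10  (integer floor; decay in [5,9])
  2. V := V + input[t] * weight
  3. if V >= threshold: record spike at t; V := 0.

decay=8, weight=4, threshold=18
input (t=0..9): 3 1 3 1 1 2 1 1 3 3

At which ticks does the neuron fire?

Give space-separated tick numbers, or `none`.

t=0: input=3 -> V=12
t=1: input=1 -> V=13
t=2: input=3 -> V=0 FIRE
t=3: input=1 -> V=4
t=4: input=1 -> V=7
t=5: input=2 -> V=13
t=6: input=1 -> V=14
t=7: input=1 -> V=15
t=8: input=3 -> V=0 FIRE
t=9: input=3 -> V=12

Answer: 2 8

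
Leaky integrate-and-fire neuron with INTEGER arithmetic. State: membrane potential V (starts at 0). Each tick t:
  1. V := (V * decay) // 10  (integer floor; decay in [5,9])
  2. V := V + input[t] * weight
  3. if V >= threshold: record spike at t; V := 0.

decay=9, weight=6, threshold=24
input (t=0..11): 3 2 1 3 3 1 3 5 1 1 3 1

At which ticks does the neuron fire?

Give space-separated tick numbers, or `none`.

Answer: 1 4 7 10

Derivation:
t=0: input=3 -> V=18
t=1: input=2 -> V=0 FIRE
t=2: input=1 -> V=6
t=3: input=3 -> V=23
t=4: input=3 -> V=0 FIRE
t=5: input=1 -> V=6
t=6: input=3 -> V=23
t=7: input=5 -> V=0 FIRE
t=8: input=1 -> V=6
t=9: input=1 -> V=11
t=10: input=3 -> V=0 FIRE
t=11: input=1 -> V=6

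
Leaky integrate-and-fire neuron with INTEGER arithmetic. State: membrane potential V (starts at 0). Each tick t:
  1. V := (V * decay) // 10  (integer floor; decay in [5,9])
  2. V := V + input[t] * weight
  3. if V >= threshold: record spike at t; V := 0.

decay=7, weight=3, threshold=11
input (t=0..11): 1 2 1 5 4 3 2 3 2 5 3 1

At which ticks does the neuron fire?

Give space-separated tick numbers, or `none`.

Answer: 3 4 6 8 9

Derivation:
t=0: input=1 -> V=3
t=1: input=2 -> V=8
t=2: input=1 -> V=8
t=3: input=5 -> V=0 FIRE
t=4: input=4 -> V=0 FIRE
t=5: input=3 -> V=9
t=6: input=2 -> V=0 FIRE
t=7: input=3 -> V=9
t=8: input=2 -> V=0 FIRE
t=9: input=5 -> V=0 FIRE
t=10: input=3 -> V=9
t=11: input=1 -> V=9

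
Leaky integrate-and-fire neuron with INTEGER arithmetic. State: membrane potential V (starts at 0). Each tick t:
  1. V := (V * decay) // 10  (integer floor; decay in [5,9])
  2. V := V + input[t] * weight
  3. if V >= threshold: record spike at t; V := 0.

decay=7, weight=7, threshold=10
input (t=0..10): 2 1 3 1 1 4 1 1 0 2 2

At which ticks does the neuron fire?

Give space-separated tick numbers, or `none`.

Answer: 0 2 4 5 7 9 10

Derivation:
t=0: input=2 -> V=0 FIRE
t=1: input=1 -> V=7
t=2: input=3 -> V=0 FIRE
t=3: input=1 -> V=7
t=4: input=1 -> V=0 FIRE
t=5: input=4 -> V=0 FIRE
t=6: input=1 -> V=7
t=7: input=1 -> V=0 FIRE
t=8: input=0 -> V=0
t=9: input=2 -> V=0 FIRE
t=10: input=2 -> V=0 FIRE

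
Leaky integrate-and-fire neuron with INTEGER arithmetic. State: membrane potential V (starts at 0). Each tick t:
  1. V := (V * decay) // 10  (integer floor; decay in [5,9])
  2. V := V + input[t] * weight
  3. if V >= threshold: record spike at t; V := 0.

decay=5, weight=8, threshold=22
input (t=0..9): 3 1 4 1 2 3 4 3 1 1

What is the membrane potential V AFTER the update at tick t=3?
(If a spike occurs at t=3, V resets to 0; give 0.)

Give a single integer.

t=0: input=3 -> V=0 FIRE
t=1: input=1 -> V=8
t=2: input=4 -> V=0 FIRE
t=3: input=1 -> V=8
t=4: input=2 -> V=20
t=5: input=3 -> V=0 FIRE
t=6: input=4 -> V=0 FIRE
t=7: input=3 -> V=0 FIRE
t=8: input=1 -> V=8
t=9: input=1 -> V=12

Answer: 8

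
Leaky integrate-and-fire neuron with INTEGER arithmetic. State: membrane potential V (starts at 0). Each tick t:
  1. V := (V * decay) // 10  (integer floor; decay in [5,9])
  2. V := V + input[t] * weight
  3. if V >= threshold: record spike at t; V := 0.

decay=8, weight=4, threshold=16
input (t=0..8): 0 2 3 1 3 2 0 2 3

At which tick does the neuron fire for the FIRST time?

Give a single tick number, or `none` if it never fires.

Answer: 2

Derivation:
t=0: input=0 -> V=0
t=1: input=2 -> V=8
t=2: input=3 -> V=0 FIRE
t=3: input=1 -> V=4
t=4: input=3 -> V=15
t=5: input=2 -> V=0 FIRE
t=6: input=0 -> V=0
t=7: input=2 -> V=8
t=8: input=3 -> V=0 FIRE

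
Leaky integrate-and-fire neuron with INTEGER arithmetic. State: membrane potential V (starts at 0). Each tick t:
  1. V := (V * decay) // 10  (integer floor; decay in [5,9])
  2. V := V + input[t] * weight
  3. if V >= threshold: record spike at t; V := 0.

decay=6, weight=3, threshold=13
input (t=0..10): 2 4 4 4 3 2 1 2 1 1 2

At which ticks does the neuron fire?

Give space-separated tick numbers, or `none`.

t=0: input=2 -> V=6
t=1: input=4 -> V=0 FIRE
t=2: input=4 -> V=12
t=3: input=4 -> V=0 FIRE
t=4: input=3 -> V=9
t=5: input=2 -> V=11
t=6: input=1 -> V=9
t=7: input=2 -> V=11
t=8: input=1 -> V=9
t=9: input=1 -> V=8
t=10: input=2 -> V=10

Answer: 1 3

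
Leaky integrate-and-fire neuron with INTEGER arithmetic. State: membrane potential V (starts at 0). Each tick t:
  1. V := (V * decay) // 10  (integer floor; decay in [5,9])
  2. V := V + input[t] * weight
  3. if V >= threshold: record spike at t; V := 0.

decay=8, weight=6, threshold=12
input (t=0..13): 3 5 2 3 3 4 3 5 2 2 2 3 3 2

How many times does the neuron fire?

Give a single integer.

Answer: 14

Derivation:
t=0: input=3 -> V=0 FIRE
t=1: input=5 -> V=0 FIRE
t=2: input=2 -> V=0 FIRE
t=3: input=3 -> V=0 FIRE
t=4: input=3 -> V=0 FIRE
t=5: input=4 -> V=0 FIRE
t=6: input=3 -> V=0 FIRE
t=7: input=5 -> V=0 FIRE
t=8: input=2 -> V=0 FIRE
t=9: input=2 -> V=0 FIRE
t=10: input=2 -> V=0 FIRE
t=11: input=3 -> V=0 FIRE
t=12: input=3 -> V=0 FIRE
t=13: input=2 -> V=0 FIRE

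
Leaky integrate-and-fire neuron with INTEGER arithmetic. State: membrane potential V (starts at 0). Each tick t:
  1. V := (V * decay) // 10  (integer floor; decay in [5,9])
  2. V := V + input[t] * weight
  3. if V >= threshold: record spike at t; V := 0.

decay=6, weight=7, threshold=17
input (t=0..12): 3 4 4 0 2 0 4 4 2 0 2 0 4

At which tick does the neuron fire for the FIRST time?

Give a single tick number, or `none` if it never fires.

Answer: 0

Derivation:
t=0: input=3 -> V=0 FIRE
t=1: input=4 -> V=0 FIRE
t=2: input=4 -> V=0 FIRE
t=3: input=0 -> V=0
t=4: input=2 -> V=14
t=5: input=0 -> V=8
t=6: input=4 -> V=0 FIRE
t=7: input=4 -> V=0 FIRE
t=8: input=2 -> V=14
t=9: input=0 -> V=8
t=10: input=2 -> V=0 FIRE
t=11: input=0 -> V=0
t=12: input=4 -> V=0 FIRE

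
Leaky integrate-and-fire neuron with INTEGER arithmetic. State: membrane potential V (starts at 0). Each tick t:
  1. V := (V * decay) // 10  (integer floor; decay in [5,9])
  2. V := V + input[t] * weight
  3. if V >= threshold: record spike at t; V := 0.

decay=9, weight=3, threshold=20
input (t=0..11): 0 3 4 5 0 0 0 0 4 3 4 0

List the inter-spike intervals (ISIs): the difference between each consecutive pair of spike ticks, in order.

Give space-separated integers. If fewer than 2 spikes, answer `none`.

t=0: input=0 -> V=0
t=1: input=3 -> V=9
t=2: input=4 -> V=0 FIRE
t=3: input=5 -> V=15
t=4: input=0 -> V=13
t=5: input=0 -> V=11
t=6: input=0 -> V=9
t=7: input=0 -> V=8
t=8: input=4 -> V=19
t=9: input=3 -> V=0 FIRE
t=10: input=4 -> V=12
t=11: input=0 -> V=10

Answer: 7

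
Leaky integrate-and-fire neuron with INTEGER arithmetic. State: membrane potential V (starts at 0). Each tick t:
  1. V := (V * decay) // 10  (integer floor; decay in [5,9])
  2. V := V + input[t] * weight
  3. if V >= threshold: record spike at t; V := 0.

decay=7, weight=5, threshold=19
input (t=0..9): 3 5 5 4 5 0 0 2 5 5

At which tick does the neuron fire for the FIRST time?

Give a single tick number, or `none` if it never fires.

Answer: 1

Derivation:
t=0: input=3 -> V=15
t=1: input=5 -> V=0 FIRE
t=2: input=5 -> V=0 FIRE
t=3: input=4 -> V=0 FIRE
t=4: input=5 -> V=0 FIRE
t=5: input=0 -> V=0
t=6: input=0 -> V=0
t=7: input=2 -> V=10
t=8: input=5 -> V=0 FIRE
t=9: input=5 -> V=0 FIRE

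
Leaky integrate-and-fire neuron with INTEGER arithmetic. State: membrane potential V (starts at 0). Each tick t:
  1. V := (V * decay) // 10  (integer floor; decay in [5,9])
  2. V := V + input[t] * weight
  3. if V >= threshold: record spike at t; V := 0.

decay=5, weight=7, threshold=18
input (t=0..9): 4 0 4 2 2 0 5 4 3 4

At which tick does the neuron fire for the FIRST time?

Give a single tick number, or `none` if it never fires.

t=0: input=4 -> V=0 FIRE
t=1: input=0 -> V=0
t=2: input=4 -> V=0 FIRE
t=3: input=2 -> V=14
t=4: input=2 -> V=0 FIRE
t=5: input=0 -> V=0
t=6: input=5 -> V=0 FIRE
t=7: input=4 -> V=0 FIRE
t=8: input=3 -> V=0 FIRE
t=9: input=4 -> V=0 FIRE

Answer: 0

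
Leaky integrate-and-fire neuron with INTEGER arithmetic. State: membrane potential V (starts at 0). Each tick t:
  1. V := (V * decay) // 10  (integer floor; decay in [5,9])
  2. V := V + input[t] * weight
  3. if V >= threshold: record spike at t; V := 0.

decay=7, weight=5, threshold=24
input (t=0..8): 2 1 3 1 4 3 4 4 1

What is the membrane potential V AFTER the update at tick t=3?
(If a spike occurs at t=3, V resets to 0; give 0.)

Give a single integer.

Answer: 21

Derivation:
t=0: input=2 -> V=10
t=1: input=1 -> V=12
t=2: input=3 -> V=23
t=3: input=1 -> V=21
t=4: input=4 -> V=0 FIRE
t=5: input=3 -> V=15
t=6: input=4 -> V=0 FIRE
t=7: input=4 -> V=20
t=8: input=1 -> V=19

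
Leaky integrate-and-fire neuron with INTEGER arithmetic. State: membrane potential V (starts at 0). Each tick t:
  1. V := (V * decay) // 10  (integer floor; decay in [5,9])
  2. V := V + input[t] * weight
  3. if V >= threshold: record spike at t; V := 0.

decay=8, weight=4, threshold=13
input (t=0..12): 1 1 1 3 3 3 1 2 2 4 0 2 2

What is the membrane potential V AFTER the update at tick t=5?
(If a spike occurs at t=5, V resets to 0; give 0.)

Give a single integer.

Answer: 0

Derivation:
t=0: input=1 -> V=4
t=1: input=1 -> V=7
t=2: input=1 -> V=9
t=3: input=3 -> V=0 FIRE
t=4: input=3 -> V=12
t=5: input=3 -> V=0 FIRE
t=6: input=1 -> V=4
t=7: input=2 -> V=11
t=8: input=2 -> V=0 FIRE
t=9: input=4 -> V=0 FIRE
t=10: input=0 -> V=0
t=11: input=2 -> V=8
t=12: input=2 -> V=0 FIRE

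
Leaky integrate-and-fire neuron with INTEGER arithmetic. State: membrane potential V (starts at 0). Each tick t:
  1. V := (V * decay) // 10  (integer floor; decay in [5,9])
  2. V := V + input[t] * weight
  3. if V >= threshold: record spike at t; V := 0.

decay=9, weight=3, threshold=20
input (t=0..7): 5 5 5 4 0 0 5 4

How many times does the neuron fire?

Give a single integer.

t=0: input=5 -> V=15
t=1: input=5 -> V=0 FIRE
t=2: input=5 -> V=15
t=3: input=4 -> V=0 FIRE
t=4: input=0 -> V=0
t=5: input=0 -> V=0
t=6: input=5 -> V=15
t=7: input=4 -> V=0 FIRE

Answer: 3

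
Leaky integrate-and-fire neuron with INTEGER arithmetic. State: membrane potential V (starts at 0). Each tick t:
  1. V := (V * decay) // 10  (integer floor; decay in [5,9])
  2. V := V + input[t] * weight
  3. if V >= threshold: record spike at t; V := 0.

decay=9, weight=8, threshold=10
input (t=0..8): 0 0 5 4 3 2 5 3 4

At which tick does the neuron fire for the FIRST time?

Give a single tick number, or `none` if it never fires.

t=0: input=0 -> V=0
t=1: input=0 -> V=0
t=2: input=5 -> V=0 FIRE
t=3: input=4 -> V=0 FIRE
t=4: input=3 -> V=0 FIRE
t=5: input=2 -> V=0 FIRE
t=6: input=5 -> V=0 FIRE
t=7: input=3 -> V=0 FIRE
t=8: input=4 -> V=0 FIRE

Answer: 2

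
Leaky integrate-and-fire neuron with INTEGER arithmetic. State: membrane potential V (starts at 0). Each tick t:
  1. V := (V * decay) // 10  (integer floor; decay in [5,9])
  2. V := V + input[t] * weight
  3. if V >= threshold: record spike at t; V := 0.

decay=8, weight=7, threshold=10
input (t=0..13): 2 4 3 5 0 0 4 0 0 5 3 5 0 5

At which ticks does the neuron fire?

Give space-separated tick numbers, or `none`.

t=0: input=2 -> V=0 FIRE
t=1: input=4 -> V=0 FIRE
t=2: input=3 -> V=0 FIRE
t=3: input=5 -> V=0 FIRE
t=4: input=0 -> V=0
t=5: input=0 -> V=0
t=6: input=4 -> V=0 FIRE
t=7: input=0 -> V=0
t=8: input=0 -> V=0
t=9: input=5 -> V=0 FIRE
t=10: input=3 -> V=0 FIRE
t=11: input=5 -> V=0 FIRE
t=12: input=0 -> V=0
t=13: input=5 -> V=0 FIRE

Answer: 0 1 2 3 6 9 10 11 13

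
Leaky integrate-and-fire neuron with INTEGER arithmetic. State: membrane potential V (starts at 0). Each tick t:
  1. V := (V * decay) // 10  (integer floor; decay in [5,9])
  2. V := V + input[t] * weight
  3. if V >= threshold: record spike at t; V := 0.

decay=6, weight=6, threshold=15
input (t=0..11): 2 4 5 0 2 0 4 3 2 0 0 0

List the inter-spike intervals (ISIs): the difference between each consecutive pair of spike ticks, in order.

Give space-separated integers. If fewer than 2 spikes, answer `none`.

Answer: 1 4 1

Derivation:
t=0: input=2 -> V=12
t=1: input=4 -> V=0 FIRE
t=2: input=5 -> V=0 FIRE
t=3: input=0 -> V=0
t=4: input=2 -> V=12
t=5: input=0 -> V=7
t=6: input=4 -> V=0 FIRE
t=7: input=3 -> V=0 FIRE
t=8: input=2 -> V=12
t=9: input=0 -> V=7
t=10: input=0 -> V=4
t=11: input=0 -> V=2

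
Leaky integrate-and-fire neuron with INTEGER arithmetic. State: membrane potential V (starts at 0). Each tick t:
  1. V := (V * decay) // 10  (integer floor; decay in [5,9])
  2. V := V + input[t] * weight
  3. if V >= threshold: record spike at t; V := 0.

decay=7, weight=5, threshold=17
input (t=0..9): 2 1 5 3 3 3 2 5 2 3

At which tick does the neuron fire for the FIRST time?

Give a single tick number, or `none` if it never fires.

Answer: 2

Derivation:
t=0: input=2 -> V=10
t=1: input=1 -> V=12
t=2: input=5 -> V=0 FIRE
t=3: input=3 -> V=15
t=4: input=3 -> V=0 FIRE
t=5: input=3 -> V=15
t=6: input=2 -> V=0 FIRE
t=7: input=5 -> V=0 FIRE
t=8: input=2 -> V=10
t=9: input=3 -> V=0 FIRE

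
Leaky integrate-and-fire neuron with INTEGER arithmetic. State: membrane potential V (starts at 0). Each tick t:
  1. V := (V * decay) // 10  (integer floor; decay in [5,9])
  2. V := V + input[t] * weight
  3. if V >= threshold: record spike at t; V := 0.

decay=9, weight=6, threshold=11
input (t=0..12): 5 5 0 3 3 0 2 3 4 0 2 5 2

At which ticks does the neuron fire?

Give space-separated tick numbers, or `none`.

Answer: 0 1 3 4 6 7 8 10 11 12

Derivation:
t=0: input=5 -> V=0 FIRE
t=1: input=5 -> V=0 FIRE
t=2: input=0 -> V=0
t=3: input=3 -> V=0 FIRE
t=4: input=3 -> V=0 FIRE
t=5: input=0 -> V=0
t=6: input=2 -> V=0 FIRE
t=7: input=3 -> V=0 FIRE
t=8: input=4 -> V=0 FIRE
t=9: input=0 -> V=0
t=10: input=2 -> V=0 FIRE
t=11: input=5 -> V=0 FIRE
t=12: input=2 -> V=0 FIRE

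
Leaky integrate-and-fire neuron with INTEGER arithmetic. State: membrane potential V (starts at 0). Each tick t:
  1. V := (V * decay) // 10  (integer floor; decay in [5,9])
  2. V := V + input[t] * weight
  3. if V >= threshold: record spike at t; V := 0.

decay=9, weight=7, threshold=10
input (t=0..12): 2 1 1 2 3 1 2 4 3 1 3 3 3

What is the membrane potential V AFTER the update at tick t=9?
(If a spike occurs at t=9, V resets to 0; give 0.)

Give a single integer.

t=0: input=2 -> V=0 FIRE
t=1: input=1 -> V=7
t=2: input=1 -> V=0 FIRE
t=3: input=2 -> V=0 FIRE
t=4: input=3 -> V=0 FIRE
t=5: input=1 -> V=7
t=6: input=2 -> V=0 FIRE
t=7: input=4 -> V=0 FIRE
t=8: input=3 -> V=0 FIRE
t=9: input=1 -> V=7
t=10: input=3 -> V=0 FIRE
t=11: input=3 -> V=0 FIRE
t=12: input=3 -> V=0 FIRE

Answer: 7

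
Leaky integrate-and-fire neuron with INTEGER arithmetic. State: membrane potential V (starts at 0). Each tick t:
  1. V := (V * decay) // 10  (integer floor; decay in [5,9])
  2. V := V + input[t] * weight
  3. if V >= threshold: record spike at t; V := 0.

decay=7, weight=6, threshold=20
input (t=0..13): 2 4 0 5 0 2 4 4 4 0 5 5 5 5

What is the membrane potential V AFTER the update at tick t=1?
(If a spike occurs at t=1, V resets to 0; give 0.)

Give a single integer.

t=0: input=2 -> V=12
t=1: input=4 -> V=0 FIRE
t=2: input=0 -> V=0
t=3: input=5 -> V=0 FIRE
t=4: input=0 -> V=0
t=5: input=2 -> V=12
t=6: input=4 -> V=0 FIRE
t=7: input=4 -> V=0 FIRE
t=8: input=4 -> V=0 FIRE
t=9: input=0 -> V=0
t=10: input=5 -> V=0 FIRE
t=11: input=5 -> V=0 FIRE
t=12: input=5 -> V=0 FIRE
t=13: input=5 -> V=0 FIRE

Answer: 0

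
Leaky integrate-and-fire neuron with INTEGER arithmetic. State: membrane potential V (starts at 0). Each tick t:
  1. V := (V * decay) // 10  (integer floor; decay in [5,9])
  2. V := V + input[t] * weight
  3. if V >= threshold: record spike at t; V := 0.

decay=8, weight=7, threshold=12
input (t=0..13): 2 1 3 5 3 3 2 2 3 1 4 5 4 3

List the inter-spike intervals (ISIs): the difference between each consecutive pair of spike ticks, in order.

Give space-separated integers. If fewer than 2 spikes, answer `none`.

t=0: input=2 -> V=0 FIRE
t=1: input=1 -> V=7
t=2: input=3 -> V=0 FIRE
t=3: input=5 -> V=0 FIRE
t=4: input=3 -> V=0 FIRE
t=5: input=3 -> V=0 FIRE
t=6: input=2 -> V=0 FIRE
t=7: input=2 -> V=0 FIRE
t=8: input=3 -> V=0 FIRE
t=9: input=1 -> V=7
t=10: input=4 -> V=0 FIRE
t=11: input=5 -> V=0 FIRE
t=12: input=4 -> V=0 FIRE
t=13: input=3 -> V=0 FIRE

Answer: 2 1 1 1 1 1 1 2 1 1 1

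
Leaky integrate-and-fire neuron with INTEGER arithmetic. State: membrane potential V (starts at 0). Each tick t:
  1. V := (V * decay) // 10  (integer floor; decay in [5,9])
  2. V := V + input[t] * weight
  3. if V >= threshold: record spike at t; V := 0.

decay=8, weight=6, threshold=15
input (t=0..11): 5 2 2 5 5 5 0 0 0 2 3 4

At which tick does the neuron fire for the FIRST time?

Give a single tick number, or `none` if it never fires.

t=0: input=5 -> V=0 FIRE
t=1: input=2 -> V=12
t=2: input=2 -> V=0 FIRE
t=3: input=5 -> V=0 FIRE
t=4: input=5 -> V=0 FIRE
t=5: input=5 -> V=0 FIRE
t=6: input=0 -> V=0
t=7: input=0 -> V=0
t=8: input=0 -> V=0
t=9: input=2 -> V=12
t=10: input=3 -> V=0 FIRE
t=11: input=4 -> V=0 FIRE

Answer: 0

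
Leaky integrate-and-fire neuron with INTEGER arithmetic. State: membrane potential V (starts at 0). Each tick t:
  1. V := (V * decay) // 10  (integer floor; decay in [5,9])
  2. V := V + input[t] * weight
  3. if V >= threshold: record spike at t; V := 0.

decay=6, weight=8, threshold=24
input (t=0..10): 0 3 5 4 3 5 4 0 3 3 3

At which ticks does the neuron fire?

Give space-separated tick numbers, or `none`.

t=0: input=0 -> V=0
t=1: input=3 -> V=0 FIRE
t=2: input=5 -> V=0 FIRE
t=3: input=4 -> V=0 FIRE
t=4: input=3 -> V=0 FIRE
t=5: input=5 -> V=0 FIRE
t=6: input=4 -> V=0 FIRE
t=7: input=0 -> V=0
t=8: input=3 -> V=0 FIRE
t=9: input=3 -> V=0 FIRE
t=10: input=3 -> V=0 FIRE

Answer: 1 2 3 4 5 6 8 9 10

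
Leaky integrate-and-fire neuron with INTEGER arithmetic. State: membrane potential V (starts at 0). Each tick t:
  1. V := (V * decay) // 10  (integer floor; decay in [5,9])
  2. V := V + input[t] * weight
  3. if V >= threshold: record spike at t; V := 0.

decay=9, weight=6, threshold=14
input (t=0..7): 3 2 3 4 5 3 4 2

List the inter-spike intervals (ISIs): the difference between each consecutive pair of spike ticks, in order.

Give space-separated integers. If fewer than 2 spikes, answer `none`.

Answer: 2 1 1 1 1

Derivation:
t=0: input=3 -> V=0 FIRE
t=1: input=2 -> V=12
t=2: input=3 -> V=0 FIRE
t=3: input=4 -> V=0 FIRE
t=4: input=5 -> V=0 FIRE
t=5: input=3 -> V=0 FIRE
t=6: input=4 -> V=0 FIRE
t=7: input=2 -> V=12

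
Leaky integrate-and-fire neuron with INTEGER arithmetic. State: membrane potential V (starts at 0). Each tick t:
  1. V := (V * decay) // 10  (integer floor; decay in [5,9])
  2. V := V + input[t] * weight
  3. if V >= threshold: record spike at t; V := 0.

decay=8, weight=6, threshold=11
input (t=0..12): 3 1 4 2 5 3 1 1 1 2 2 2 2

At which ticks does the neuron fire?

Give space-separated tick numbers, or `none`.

Answer: 0 2 3 4 5 8 9 10 11 12

Derivation:
t=0: input=3 -> V=0 FIRE
t=1: input=1 -> V=6
t=2: input=4 -> V=0 FIRE
t=3: input=2 -> V=0 FIRE
t=4: input=5 -> V=0 FIRE
t=5: input=3 -> V=0 FIRE
t=6: input=1 -> V=6
t=7: input=1 -> V=10
t=8: input=1 -> V=0 FIRE
t=9: input=2 -> V=0 FIRE
t=10: input=2 -> V=0 FIRE
t=11: input=2 -> V=0 FIRE
t=12: input=2 -> V=0 FIRE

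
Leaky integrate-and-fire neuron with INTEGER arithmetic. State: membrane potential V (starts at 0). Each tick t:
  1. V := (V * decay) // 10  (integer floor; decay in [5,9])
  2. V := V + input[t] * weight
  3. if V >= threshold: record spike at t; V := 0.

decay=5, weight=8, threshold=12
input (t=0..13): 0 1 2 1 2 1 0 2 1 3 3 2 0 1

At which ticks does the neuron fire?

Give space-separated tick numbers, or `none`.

t=0: input=0 -> V=0
t=1: input=1 -> V=8
t=2: input=2 -> V=0 FIRE
t=3: input=1 -> V=8
t=4: input=2 -> V=0 FIRE
t=5: input=1 -> V=8
t=6: input=0 -> V=4
t=7: input=2 -> V=0 FIRE
t=8: input=1 -> V=8
t=9: input=3 -> V=0 FIRE
t=10: input=3 -> V=0 FIRE
t=11: input=2 -> V=0 FIRE
t=12: input=0 -> V=0
t=13: input=1 -> V=8

Answer: 2 4 7 9 10 11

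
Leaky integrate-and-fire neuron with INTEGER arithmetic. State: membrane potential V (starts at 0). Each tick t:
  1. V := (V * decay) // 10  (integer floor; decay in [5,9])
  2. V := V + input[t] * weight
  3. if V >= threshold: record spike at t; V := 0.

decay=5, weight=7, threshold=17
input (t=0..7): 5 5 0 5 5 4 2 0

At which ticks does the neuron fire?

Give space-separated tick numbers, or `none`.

t=0: input=5 -> V=0 FIRE
t=1: input=5 -> V=0 FIRE
t=2: input=0 -> V=0
t=3: input=5 -> V=0 FIRE
t=4: input=5 -> V=0 FIRE
t=5: input=4 -> V=0 FIRE
t=6: input=2 -> V=14
t=7: input=0 -> V=7

Answer: 0 1 3 4 5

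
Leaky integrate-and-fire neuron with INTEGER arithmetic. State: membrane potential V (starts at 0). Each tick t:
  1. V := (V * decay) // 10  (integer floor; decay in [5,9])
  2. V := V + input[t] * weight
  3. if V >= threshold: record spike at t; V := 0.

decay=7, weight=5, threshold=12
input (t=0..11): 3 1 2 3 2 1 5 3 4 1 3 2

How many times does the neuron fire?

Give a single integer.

Answer: 8

Derivation:
t=0: input=3 -> V=0 FIRE
t=1: input=1 -> V=5
t=2: input=2 -> V=0 FIRE
t=3: input=3 -> V=0 FIRE
t=4: input=2 -> V=10
t=5: input=1 -> V=0 FIRE
t=6: input=5 -> V=0 FIRE
t=7: input=3 -> V=0 FIRE
t=8: input=4 -> V=0 FIRE
t=9: input=1 -> V=5
t=10: input=3 -> V=0 FIRE
t=11: input=2 -> V=10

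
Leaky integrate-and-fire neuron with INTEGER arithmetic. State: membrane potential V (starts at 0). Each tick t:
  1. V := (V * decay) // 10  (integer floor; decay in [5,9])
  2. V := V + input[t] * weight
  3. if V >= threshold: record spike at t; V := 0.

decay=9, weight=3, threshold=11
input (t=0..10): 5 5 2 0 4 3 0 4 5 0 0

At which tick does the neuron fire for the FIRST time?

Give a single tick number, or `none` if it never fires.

Answer: 0

Derivation:
t=0: input=5 -> V=0 FIRE
t=1: input=5 -> V=0 FIRE
t=2: input=2 -> V=6
t=3: input=0 -> V=5
t=4: input=4 -> V=0 FIRE
t=5: input=3 -> V=9
t=6: input=0 -> V=8
t=7: input=4 -> V=0 FIRE
t=8: input=5 -> V=0 FIRE
t=9: input=0 -> V=0
t=10: input=0 -> V=0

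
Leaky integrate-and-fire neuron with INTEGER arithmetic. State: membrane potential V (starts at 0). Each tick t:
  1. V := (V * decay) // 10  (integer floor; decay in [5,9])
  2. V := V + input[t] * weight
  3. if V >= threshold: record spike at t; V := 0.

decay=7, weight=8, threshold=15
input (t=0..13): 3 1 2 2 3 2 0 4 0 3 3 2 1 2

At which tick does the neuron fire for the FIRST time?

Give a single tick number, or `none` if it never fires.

t=0: input=3 -> V=0 FIRE
t=1: input=1 -> V=8
t=2: input=2 -> V=0 FIRE
t=3: input=2 -> V=0 FIRE
t=4: input=3 -> V=0 FIRE
t=5: input=2 -> V=0 FIRE
t=6: input=0 -> V=0
t=7: input=4 -> V=0 FIRE
t=8: input=0 -> V=0
t=9: input=3 -> V=0 FIRE
t=10: input=3 -> V=0 FIRE
t=11: input=2 -> V=0 FIRE
t=12: input=1 -> V=8
t=13: input=2 -> V=0 FIRE

Answer: 0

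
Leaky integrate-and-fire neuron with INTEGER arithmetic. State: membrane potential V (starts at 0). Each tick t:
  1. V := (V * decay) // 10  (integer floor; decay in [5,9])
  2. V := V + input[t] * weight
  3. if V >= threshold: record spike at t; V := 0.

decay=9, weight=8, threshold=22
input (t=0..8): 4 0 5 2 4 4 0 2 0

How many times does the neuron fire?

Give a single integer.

Answer: 4

Derivation:
t=0: input=4 -> V=0 FIRE
t=1: input=0 -> V=0
t=2: input=5 -> V=0 FIRE
t=3: input=2 -> V=16
t=4: input=4 -> V=0 FIRE
t=5: input=4 -> V=0 FIRE
t=6: input=0 -> V=0
t=7: input=2 -> V=16
t=8: input=0 -> V=14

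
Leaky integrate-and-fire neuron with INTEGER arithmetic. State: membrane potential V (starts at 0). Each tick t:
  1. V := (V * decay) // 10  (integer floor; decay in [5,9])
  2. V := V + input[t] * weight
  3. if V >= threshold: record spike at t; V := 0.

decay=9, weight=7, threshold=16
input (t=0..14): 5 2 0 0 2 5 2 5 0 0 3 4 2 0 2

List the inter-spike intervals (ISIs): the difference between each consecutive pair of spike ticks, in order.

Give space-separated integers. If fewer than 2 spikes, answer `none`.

t=0: input=5 -> V=0 FIRE
t=1: input=2 -> V=14
t=2: input=0 -> V=12
t=3: input=0 -> V=10
t=4: input=2 -> V=0 FIRE
t=5: input=5 -> V=0 FIRE
t=6: input=2 -> V=14
t=7: input=5 -> V=0 FIRE
t=8: input=0 -> V=0
t=9: input=0 -> V=0
t=10: input=3 -> V=0 FIRE
t=11: input=4 -> V=0 FIRE
t=12: input=2 -> V=14
t=13: input=0 -> V=12
t=14: input=2 -> V=0 FIRE

Answer: 4 1 2 3 1 3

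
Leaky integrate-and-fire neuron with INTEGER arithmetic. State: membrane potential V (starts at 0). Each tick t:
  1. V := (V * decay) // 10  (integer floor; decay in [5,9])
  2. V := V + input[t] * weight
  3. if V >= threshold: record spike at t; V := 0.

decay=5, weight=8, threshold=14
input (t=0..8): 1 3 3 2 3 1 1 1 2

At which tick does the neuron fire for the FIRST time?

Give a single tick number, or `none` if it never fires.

Answer: 1

Derivation:
t=0: input=1 -> V=8
t=1: input=3 -> V=0 FIRE
t=2: input=3 -> V=0 FIRE
t=3: input=2 -> V=0 FIRE
t=4: input=3 -> V=0 FIRE
t=5: input=1 -> V=8
t=6: input=1 -> V=12
t=7: input=1 -> V=0 FIRE
t=8: input=2 -> V=0 FIRE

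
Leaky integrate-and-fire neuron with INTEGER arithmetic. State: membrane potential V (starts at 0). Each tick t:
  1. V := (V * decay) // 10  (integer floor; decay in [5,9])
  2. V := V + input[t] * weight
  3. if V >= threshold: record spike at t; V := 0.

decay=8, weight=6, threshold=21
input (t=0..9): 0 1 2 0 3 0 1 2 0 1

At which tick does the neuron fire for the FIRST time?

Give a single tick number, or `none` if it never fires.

t=0: input=0 -> V=0
t=1: input=1 -> V=6
t=2: input=2 -> V=16
t=3: input=0 -> V=12
t=4: input=3 -> V=0 FIRE
t=5: input=0 -> V=0
t=6: input=1 -> V=6
t=7: input=2 -> V=16
t=8: input=0 -> V=12
t=9: input=1 -> V=15

Answer: 4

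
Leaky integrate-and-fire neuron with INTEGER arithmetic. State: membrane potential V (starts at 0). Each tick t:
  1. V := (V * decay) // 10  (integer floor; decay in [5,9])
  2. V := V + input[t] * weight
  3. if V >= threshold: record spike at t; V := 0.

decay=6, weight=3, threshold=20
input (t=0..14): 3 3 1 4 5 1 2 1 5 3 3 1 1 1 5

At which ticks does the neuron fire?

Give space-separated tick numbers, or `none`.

Answer: 4 9

Derivation:
t=0: input=3 -> V=9
t=1: input=3 -> V=14
t=2: input=1 -> V=11
t=3: input=4 -> V=18
t=4: input=5 -> V=0 FIRE
t=5: input=1 -> V=3
t=6: input=2 -> V=7
t=7: input=1 -> V=7
t=8: input=5 -> V=19
t=9: input=3 -> V=0 FIRE
t=10: input=3 -> V=9
t=11: input=1 -> V=8
t=12: input=1 -> V=7
t=13: input=1 -> V=7
t=14: input=5 -> V=19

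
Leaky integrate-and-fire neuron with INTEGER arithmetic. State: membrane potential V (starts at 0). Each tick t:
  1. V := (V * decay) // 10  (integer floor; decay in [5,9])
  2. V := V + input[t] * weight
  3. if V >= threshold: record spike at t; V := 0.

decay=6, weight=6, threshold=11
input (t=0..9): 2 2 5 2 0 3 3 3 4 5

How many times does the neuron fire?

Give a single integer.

t=0: input=2 -> V=0 FIRE
t=1: input=2 -> V=0 FIRE
t=2: input=5 -> V=0 FIRE
t=3: input=2 -> V=0 FIRE
t=4: input=0 -> V=0
t=5: input=3 -> V=0 FIRE
t=6: input=3 -> V=0 FIRE
t=7: input=3 -> V=0 FIRE
t=8: input=4 -> V=0 FIRE
t=9: input=5 -> V=0 FIRE

Answer: 9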